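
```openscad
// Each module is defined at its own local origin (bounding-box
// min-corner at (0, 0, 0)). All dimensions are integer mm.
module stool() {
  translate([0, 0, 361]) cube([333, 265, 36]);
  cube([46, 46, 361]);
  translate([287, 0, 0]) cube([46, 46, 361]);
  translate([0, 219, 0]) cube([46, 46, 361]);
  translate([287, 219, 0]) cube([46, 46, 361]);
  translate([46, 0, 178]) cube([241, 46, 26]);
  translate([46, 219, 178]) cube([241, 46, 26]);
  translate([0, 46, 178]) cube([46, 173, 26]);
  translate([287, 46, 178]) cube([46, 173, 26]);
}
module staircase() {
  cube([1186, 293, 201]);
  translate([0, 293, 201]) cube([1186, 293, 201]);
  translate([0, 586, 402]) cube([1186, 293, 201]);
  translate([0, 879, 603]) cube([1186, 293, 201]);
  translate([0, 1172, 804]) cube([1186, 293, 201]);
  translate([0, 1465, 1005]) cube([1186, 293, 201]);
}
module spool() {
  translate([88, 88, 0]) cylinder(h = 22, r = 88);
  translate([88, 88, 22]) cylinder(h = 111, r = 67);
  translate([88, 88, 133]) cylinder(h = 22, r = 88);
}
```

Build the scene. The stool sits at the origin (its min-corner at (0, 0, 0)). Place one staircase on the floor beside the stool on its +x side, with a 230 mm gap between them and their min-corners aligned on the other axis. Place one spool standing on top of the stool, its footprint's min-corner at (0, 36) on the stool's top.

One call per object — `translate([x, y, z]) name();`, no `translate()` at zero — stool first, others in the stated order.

stool();
translate([563, 0, 0]) staircase();
translate([0, 36, 397]) spool();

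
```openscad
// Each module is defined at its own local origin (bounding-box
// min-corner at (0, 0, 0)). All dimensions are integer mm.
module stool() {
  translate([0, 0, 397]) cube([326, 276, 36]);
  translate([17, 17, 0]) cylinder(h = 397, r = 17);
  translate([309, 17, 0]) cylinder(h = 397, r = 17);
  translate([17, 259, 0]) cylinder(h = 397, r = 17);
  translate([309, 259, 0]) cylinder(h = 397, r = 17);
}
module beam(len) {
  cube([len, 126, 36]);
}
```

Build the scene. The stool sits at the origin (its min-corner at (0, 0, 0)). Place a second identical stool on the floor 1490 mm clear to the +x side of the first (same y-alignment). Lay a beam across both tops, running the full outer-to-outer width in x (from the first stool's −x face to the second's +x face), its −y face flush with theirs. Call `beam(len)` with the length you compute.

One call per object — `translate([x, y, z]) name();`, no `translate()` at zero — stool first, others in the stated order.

stool();
translate([1816, 0, 0]) stool();
translate([0, 0, 433]) beam(2142);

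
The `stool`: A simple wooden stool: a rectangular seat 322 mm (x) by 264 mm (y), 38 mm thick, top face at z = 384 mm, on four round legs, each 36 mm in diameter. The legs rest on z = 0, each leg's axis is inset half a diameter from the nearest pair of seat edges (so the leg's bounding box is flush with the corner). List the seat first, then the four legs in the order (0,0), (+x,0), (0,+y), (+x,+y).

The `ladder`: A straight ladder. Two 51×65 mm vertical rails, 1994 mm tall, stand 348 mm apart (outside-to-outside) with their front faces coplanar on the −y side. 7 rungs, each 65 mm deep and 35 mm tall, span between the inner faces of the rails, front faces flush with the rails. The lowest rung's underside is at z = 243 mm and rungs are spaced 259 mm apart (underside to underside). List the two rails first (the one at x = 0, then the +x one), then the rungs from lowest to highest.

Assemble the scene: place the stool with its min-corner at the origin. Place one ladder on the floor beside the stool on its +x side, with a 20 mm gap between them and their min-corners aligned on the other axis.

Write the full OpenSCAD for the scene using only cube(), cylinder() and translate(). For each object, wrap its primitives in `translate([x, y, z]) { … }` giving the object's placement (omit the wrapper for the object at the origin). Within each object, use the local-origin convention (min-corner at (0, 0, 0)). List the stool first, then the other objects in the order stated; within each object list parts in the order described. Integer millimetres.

translate([0, 0, 346]) cube([322, 264, 38]);
translate([18, 18, 0]) cylinder(h = 346, r = 18);
translate([304, 18, 0]) cylinder(h = 346, r = 18);
translate([18, 246, 0]) cylinder(h = 346, r = 18);
translate([304, 246, 0]) cylinder(h = 346, r = 18);
translate([342, 0, 0]) {
  cube([51, 65, 1994]);
  translate([297, 0, 0]) cube([51, 65, 1994]);
  translate([51, 0, 243]) cube([246, 65, 35]);
  translate([51, 0, 502]) cube([246, 65, 35]);
  translate([51, 0, 761]) cube([246, 65, 35]);
  translate([51, 0, 1020]) cube([246, 65, 35]);
  translate([51, 0, 1279]) cube([246, 65, 35]);
  translate([51, 0, 1538]) cube([246, 65, 35]);
  translate([51, 0, 1797]) cube([246, 65, 35]);
}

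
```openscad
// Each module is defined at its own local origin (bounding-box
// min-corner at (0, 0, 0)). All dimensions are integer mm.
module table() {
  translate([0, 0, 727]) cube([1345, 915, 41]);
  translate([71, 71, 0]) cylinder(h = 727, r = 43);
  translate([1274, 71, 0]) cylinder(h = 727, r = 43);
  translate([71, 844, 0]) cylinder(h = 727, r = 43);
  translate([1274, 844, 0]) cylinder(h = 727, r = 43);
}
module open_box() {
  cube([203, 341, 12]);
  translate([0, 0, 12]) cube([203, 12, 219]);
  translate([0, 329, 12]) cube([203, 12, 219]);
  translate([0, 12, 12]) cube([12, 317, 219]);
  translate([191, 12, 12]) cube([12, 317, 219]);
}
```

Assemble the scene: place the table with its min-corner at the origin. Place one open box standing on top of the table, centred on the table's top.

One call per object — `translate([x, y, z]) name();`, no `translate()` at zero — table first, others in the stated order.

table();
translate([571, 287, 768]) open_box();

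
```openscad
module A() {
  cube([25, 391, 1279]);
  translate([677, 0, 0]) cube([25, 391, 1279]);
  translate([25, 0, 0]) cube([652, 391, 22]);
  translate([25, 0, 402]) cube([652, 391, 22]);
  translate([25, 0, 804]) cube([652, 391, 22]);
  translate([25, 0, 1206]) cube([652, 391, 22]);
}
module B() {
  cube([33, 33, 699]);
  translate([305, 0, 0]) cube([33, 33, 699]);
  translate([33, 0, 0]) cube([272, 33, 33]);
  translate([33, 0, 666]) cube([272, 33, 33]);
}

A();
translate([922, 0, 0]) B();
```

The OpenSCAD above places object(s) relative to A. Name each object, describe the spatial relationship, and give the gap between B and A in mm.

A is a bookshelf. B is a picture frame. The picture frame is on the floor beside the bookshelf on its +x side. The gap between the picture frame and the bookshelf is 220 mm.

The picture frame's nearest face is 220 mm from the bookshelf's +x face.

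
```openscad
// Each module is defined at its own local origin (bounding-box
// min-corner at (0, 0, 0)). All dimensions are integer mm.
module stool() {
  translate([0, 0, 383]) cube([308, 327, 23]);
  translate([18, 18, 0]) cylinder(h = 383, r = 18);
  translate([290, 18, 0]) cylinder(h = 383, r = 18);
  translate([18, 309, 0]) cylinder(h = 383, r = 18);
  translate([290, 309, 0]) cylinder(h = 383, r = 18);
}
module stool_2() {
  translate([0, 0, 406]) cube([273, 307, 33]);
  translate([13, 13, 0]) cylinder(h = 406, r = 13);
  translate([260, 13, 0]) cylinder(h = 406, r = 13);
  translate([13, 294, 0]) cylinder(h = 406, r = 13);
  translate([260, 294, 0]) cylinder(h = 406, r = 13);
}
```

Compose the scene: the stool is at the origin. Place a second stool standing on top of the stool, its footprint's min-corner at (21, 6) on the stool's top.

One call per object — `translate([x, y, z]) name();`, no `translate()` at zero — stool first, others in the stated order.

stool();
translate([21, 6, 406]) stool_2();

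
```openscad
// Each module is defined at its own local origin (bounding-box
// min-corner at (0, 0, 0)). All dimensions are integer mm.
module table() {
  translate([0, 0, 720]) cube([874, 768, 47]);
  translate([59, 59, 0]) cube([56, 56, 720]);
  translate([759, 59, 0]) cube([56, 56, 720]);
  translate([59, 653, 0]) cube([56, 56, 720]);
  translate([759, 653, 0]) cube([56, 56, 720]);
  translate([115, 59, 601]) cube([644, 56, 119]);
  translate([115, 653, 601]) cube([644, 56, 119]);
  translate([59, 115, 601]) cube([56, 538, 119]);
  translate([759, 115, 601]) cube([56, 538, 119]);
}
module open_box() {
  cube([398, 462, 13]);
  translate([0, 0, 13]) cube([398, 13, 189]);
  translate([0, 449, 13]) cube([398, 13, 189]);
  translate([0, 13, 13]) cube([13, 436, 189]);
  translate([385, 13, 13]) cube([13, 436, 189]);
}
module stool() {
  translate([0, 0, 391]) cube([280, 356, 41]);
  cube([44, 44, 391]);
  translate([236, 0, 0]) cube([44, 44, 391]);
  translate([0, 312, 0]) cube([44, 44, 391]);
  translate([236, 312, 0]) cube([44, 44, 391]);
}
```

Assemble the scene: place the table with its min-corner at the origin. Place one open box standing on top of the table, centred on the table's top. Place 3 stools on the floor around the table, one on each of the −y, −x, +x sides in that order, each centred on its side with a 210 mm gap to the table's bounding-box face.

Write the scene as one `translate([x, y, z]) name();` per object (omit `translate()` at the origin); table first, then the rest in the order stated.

table();
translate([238, 153, 767]) open_box();
translate([297, -566, 0]) stool();
translate([-490, 206, 0]) stool();
translate([1084, 206, 0]) stool();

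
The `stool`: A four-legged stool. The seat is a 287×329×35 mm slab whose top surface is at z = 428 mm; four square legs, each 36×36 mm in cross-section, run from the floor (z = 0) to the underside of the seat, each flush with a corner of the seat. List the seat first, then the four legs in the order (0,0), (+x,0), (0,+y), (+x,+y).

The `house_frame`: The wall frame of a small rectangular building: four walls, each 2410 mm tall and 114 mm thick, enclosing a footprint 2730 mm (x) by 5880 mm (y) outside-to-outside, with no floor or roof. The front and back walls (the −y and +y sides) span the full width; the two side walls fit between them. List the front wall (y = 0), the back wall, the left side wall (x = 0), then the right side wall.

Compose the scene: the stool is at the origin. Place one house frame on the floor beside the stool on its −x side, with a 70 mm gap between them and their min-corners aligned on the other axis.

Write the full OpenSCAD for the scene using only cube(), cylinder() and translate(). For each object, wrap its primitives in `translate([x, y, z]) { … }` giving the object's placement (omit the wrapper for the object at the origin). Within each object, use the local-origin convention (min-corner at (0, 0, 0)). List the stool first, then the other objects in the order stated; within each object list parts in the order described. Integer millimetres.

translate([0, 0, 393]) cube([287, 329, 35]);
cube([36, 36, 393]);
translate([251, 0, 0]) cube([36, 36, 393]);
translate([0, 293, 0]) cube([36, 36, 393]);
translate([251, 293, 0]) cube([36, 36, 393]);
translate([-2800, 0, 0]) {
  cube([2730, 114, 2410]);
  translate([0, 5766, 0]) cube([2730, 114, 2410]);
  translate([0, 114, 0]) cube([114, 5652, 2410]);
  translate([2616, 114, 0]) cube([114, 5652, 2410]);
}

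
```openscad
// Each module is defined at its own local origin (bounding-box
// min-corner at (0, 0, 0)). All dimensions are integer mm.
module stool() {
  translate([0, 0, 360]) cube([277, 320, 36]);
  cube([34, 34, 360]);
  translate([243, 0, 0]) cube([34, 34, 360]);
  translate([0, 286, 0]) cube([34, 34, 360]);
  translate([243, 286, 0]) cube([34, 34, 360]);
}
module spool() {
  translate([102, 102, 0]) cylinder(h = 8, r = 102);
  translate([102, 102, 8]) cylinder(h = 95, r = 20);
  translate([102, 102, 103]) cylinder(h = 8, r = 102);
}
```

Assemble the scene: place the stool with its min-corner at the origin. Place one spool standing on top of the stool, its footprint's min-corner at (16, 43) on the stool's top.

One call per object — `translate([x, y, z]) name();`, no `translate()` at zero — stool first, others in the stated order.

stool();
translate([16, 43, 396]) spool();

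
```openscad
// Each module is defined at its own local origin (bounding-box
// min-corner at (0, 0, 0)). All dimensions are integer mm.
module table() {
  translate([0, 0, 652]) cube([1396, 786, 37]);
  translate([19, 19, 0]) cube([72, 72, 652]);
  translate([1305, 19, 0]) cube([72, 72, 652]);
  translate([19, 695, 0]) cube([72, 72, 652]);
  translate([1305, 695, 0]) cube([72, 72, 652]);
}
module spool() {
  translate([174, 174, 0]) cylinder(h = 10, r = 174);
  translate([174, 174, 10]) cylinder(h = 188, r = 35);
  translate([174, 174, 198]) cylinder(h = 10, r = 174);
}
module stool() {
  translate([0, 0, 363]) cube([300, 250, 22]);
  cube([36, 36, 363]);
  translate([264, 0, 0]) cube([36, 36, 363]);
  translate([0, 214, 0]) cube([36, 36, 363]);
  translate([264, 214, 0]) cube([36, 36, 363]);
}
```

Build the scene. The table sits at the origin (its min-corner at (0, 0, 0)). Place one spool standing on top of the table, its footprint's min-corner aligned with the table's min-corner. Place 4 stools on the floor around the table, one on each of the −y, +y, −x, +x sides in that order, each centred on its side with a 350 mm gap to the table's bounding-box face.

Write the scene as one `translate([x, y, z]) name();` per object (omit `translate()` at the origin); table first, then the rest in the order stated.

table();
translate([0, 0, 689]) spool();
translate([548, -600, 0]) stool();
translate([548, 1136, 0]) stool();
translate([-650, 268, 0]) stool();
translate([1746, 268, 0]) stool();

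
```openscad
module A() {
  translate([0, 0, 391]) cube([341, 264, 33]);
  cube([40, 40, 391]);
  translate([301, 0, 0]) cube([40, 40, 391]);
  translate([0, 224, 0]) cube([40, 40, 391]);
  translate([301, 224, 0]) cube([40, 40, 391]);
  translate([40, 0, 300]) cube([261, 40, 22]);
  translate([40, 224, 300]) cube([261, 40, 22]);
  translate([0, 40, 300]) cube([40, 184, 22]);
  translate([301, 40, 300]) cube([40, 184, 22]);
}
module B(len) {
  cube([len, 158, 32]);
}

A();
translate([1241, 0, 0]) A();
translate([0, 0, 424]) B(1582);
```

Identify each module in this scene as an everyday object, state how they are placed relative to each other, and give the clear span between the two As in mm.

Second stool starts at x = 1241; first ends at x = 341; clear span = 1241 − 341 = 900 mm.

A is a stool. B is a beam. A beam spans the tops of two stools. The clear span between the two stools is 900 mm.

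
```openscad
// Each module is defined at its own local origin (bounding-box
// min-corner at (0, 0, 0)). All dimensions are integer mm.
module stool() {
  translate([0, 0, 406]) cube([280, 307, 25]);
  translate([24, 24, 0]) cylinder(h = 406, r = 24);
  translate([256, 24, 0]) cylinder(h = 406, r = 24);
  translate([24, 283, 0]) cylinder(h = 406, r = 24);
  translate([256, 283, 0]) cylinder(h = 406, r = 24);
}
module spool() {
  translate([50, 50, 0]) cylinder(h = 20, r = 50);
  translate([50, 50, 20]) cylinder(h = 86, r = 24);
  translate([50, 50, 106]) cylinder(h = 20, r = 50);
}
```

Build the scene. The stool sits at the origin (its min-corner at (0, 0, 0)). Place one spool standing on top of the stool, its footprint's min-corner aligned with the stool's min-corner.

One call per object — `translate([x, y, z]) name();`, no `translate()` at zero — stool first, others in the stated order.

stool();
translate([0, 0, 431]) spool();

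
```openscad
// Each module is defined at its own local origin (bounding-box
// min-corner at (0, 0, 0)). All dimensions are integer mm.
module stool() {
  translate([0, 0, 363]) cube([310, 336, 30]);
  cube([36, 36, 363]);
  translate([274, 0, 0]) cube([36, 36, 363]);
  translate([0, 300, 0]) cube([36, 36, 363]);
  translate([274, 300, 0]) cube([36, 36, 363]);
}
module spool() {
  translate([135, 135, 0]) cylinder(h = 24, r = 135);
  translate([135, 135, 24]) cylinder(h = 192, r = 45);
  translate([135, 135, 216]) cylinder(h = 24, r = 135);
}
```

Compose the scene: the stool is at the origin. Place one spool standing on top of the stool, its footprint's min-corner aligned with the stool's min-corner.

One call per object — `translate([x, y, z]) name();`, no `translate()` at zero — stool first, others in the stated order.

stool();
translate([0, 0, 393]) spool();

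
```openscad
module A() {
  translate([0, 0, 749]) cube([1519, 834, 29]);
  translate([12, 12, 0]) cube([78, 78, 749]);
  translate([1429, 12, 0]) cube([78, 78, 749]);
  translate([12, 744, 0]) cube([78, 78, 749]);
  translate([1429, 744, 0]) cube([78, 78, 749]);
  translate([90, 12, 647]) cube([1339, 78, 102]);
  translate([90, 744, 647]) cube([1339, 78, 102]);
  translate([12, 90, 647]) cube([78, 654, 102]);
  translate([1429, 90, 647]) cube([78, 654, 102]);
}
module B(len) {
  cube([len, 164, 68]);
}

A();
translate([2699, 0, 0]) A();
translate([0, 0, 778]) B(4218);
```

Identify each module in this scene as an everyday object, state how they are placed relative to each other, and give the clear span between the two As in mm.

Second table starts at x = 2699; first ends at x = 1519; clear span = 2699 − 1519 = 1180 mm.

A is a table. B is a beam. A beam spans the tops of two tables. The clear span between the two tables is 1180 mm.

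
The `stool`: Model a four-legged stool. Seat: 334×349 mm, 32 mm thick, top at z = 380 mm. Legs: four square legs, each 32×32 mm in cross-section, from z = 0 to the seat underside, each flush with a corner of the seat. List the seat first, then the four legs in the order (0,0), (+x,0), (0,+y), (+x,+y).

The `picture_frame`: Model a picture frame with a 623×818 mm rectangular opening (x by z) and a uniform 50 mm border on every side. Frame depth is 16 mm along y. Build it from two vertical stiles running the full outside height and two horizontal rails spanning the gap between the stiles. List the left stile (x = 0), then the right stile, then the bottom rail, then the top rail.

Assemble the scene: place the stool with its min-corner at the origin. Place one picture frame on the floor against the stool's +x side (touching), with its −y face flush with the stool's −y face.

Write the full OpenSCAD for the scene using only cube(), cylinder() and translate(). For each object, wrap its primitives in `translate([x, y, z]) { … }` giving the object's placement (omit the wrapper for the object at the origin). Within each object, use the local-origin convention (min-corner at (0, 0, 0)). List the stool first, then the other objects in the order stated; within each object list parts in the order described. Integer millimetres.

translate([0, 0, 348]) cube([334, 349, 32]);
cube([32, 32, 348]);
translate([302, 0, 0]) cube([32, 32, 348]);
translate([0, 317, 0]) cube([32, 32, 348]);
translate([302, 317, 0]) cube([32, 32, 348]);
translate([334, 0, 0]) {
  cube([50, 16, 918]);
  translate([673, 0, 0]) cube([50, 16, 918]);
  translate([50, 0, 0]) cube([623, 16, 50]);
  translate([50, 0, 868]) cube([623, 16, 50]);
}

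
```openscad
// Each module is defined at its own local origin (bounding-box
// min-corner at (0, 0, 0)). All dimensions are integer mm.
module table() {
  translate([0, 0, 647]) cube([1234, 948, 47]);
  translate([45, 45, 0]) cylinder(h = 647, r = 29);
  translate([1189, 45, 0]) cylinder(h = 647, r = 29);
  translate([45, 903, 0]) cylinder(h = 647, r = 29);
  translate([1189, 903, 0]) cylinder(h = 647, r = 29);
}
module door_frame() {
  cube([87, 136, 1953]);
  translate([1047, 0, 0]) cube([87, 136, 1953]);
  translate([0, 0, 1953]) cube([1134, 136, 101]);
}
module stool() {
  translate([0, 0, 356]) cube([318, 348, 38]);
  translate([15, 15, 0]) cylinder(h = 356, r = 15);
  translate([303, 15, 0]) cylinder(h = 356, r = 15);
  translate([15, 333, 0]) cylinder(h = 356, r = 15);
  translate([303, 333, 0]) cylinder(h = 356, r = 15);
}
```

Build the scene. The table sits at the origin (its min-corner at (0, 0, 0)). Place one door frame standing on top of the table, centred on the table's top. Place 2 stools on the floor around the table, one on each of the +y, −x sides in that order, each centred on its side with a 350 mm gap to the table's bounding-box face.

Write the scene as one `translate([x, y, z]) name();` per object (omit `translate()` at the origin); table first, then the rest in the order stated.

table();
translate([50, 406, 694]) door_frame();
translate([458, 1298, 0]) stool();
translate([-668, 300, 0]) stool();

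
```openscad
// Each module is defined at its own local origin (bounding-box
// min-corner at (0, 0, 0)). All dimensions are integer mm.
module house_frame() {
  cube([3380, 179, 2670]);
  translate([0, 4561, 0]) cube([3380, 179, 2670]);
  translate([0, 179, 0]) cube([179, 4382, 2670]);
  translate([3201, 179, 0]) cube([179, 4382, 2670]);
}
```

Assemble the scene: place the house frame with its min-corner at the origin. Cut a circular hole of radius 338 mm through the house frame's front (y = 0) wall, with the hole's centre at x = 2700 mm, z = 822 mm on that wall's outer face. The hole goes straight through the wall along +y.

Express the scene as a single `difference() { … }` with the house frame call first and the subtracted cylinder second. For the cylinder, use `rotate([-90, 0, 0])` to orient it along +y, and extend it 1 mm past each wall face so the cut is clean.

difference() {
  house_frame();
  translate([2700, -1, 822]) rotate([-90, 0, 0]) cylinder(h = 181, r = 338);
}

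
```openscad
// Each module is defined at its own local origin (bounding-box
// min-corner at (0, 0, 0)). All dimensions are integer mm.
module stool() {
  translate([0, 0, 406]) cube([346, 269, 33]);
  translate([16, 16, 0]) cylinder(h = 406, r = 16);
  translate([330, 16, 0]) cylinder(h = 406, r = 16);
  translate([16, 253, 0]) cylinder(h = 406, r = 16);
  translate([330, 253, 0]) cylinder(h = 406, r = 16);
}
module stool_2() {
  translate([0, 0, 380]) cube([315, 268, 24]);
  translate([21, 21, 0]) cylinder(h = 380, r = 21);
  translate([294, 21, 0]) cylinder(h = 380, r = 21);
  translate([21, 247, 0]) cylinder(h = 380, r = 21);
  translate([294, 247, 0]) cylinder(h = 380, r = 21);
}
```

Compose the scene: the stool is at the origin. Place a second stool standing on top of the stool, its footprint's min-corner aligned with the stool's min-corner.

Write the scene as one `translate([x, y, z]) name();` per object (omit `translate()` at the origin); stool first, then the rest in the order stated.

stool();
translate([0, 0, 439]) stool_2();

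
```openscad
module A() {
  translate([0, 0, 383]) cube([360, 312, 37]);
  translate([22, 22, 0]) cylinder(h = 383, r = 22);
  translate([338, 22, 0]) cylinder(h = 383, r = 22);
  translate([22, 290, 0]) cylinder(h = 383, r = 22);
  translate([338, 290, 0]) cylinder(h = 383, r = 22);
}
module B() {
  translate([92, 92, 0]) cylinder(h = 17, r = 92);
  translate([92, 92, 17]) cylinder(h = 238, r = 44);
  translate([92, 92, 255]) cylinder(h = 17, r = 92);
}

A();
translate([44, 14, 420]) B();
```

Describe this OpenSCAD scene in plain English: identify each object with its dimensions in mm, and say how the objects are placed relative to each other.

A is a four-legged stool. The seat is a 360×312×37 mm slab whose top surface is at z = 420 mm; four round legs, each 44 mm in diameter, run from the floor (z = 0) to the underside of the seat, each leg's axis is inset half a diameter from the nearest pair of seat edges (so the leg's bounding box is flush with the corner).

B is a spool: two coaxial disc flanges of radius 92 mm and thickness 17 mm, joined by a core cylinder of radius 44 mm and height 238 mm. The lower flange rests on z = 0 and the three cylinders share a vertical axis.

The spool is on top of the stool.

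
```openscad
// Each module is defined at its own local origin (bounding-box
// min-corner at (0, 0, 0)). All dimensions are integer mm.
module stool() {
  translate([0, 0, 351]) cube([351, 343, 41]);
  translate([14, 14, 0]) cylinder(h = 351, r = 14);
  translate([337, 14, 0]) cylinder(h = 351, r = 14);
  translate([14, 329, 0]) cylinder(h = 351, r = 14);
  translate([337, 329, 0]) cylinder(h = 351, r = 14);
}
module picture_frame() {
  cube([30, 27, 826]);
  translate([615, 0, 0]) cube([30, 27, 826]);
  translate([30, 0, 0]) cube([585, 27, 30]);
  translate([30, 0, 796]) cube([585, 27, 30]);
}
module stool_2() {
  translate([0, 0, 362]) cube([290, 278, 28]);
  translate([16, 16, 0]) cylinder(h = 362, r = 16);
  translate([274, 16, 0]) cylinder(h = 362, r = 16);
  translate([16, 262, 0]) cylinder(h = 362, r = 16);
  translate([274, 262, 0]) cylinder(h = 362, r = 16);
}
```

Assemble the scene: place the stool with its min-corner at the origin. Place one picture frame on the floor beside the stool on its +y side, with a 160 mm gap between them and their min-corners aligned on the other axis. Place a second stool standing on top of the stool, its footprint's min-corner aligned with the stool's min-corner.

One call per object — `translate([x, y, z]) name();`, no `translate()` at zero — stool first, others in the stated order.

stool();
translate([0, 503, 0]) picture_frame();
translate([0, 0, 392]) stool_2();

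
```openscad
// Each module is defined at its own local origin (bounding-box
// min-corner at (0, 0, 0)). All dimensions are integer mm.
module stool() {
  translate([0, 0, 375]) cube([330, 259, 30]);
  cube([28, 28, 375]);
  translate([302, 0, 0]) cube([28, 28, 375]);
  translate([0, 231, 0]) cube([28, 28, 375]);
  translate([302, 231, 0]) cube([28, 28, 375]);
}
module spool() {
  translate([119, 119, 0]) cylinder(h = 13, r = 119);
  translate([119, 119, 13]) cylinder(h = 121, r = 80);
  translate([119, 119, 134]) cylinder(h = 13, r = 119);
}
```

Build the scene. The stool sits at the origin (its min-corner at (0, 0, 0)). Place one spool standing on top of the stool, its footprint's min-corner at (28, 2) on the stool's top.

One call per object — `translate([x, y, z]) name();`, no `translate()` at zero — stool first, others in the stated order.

stool();
translate([28, 2, 405]) spool();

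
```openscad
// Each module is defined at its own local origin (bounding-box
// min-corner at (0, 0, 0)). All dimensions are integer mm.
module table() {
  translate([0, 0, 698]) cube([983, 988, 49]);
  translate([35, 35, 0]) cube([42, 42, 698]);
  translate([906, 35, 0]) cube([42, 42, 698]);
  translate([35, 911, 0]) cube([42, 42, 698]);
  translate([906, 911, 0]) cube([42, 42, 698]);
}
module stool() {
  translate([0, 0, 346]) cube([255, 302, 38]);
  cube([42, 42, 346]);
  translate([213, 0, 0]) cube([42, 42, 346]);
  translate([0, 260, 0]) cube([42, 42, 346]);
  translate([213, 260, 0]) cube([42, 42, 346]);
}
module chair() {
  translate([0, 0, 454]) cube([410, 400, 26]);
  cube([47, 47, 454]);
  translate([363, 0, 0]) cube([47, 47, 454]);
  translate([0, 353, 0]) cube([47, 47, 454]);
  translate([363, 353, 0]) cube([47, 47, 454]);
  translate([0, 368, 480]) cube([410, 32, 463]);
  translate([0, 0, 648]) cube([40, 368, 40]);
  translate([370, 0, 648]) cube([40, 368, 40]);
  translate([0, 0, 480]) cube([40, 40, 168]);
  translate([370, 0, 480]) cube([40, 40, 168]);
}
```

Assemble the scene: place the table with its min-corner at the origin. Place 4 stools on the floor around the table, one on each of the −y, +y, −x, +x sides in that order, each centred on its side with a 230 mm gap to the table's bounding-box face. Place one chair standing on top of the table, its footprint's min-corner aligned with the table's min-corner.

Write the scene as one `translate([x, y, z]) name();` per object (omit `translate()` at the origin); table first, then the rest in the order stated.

table();
translate([364, -532, 0]) stool();
translate([364, 1218, 0]) stool();
translate([-485, 343, 0]) stool();
translate([1213, 343, 0]) stool();
translate([0, 0, 747]) chair();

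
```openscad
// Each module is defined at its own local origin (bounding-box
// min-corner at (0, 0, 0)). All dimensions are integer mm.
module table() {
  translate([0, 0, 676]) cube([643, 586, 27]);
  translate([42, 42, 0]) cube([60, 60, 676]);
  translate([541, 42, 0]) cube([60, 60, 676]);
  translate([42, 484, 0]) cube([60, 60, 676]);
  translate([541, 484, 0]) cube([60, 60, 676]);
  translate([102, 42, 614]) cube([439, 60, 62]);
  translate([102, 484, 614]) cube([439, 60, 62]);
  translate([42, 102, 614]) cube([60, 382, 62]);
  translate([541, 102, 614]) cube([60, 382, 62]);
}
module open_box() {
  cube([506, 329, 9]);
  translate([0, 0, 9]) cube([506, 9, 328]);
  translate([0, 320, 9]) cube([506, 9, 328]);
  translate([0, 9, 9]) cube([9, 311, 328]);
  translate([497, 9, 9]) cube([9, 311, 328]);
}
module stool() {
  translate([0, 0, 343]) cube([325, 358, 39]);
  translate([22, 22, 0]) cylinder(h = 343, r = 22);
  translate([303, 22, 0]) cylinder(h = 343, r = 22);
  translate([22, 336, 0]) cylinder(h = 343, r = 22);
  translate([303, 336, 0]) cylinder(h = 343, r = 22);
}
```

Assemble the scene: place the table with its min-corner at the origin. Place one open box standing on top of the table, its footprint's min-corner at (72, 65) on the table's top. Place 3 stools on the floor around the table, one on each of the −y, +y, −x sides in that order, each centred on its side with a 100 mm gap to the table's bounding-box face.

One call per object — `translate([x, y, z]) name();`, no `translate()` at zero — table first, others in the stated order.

table();
translate([72, 65, 703]) open_box();
translate([159, -458, 0]) stool();
translate([159, 686, 0]) stool();
translate([-425, 114, 0]) stool();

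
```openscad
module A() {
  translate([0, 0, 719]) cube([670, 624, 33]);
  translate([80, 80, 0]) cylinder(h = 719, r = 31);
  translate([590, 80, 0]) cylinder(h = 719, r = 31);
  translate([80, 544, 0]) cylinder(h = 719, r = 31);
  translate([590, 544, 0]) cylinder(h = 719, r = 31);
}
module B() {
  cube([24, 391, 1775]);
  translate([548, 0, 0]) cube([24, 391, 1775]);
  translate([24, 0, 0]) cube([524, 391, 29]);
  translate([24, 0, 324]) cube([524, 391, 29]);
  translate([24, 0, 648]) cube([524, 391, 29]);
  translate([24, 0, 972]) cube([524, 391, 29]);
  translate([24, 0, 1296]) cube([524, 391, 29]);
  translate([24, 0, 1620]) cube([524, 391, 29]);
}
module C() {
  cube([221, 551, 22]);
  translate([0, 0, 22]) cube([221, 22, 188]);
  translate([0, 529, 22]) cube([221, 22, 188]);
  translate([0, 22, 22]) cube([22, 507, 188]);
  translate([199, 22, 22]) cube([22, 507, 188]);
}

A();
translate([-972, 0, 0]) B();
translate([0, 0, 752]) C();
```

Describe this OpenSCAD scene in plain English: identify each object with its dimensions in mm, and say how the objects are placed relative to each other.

A is a rectangular dining table. The top is 670×624×33 mm with its upper surface at z = 752 mm. It stands on four round legs of 62 mm diameter, each leg's bounding box inset 49 mm from the nearest pair of top edges, running from the floor to the underside of the top.

B is a bookshelf 572 mm wide overall, 391 mm deep and 1775 mm tall. The two sides are 24 mm thick vertical panels. 6 horizontal shelves of 29 mm thickness span between the inner faces of the sides; the lowest shelf sits on the floor and shelves are stacked with a clear vertical gap of 295 mm between each pair.

C is an open-topped rectangular box: outside dimensions 221×551×210 mm, with a uniform wall and base thickness of 22 mm. The base is a full 221×551 slab on the floor; four walls sit on top of the base. The front and back walls (the −y and +y sides) span the full width; the two side walls fit between them.

The bookshelf is on the floor beside the table on its −x side. The open box is on top of the table.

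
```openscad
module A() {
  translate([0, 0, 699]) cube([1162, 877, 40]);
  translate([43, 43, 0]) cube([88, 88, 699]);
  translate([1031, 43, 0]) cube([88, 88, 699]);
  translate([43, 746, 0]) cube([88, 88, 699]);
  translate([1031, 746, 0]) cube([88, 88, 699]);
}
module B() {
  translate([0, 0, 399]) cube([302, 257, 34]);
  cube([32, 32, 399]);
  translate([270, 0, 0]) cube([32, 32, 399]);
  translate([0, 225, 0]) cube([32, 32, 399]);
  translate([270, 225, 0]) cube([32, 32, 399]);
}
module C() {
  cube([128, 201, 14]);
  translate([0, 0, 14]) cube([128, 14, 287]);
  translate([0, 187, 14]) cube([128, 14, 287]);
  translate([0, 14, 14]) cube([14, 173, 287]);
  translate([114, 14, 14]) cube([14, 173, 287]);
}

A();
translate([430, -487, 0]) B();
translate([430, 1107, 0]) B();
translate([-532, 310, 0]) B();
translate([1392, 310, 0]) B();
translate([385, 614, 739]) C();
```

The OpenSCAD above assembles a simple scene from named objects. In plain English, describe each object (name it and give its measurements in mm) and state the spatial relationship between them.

A is a rectangular dining table. The top is 1162×877×40 mm with its upper surface at z = 739 mm. It stands on four 88×88 mm square legs, each inset 43 mm from the nearest pair of top edges, running from the floor to the underside of the top.

B is a four-legged stool. The seat is a 302×257×34 mm slab whose top surface is at z = 433 mm; four square legs, each 32×32 mm in cross-section, run from the floor (z = 0) to the underside of the seat, each flush with a corner of the seat.

C is an open storage box with external size 128×201×301 mm and wall thickness 14 mm (the base is also 14 mm thick). The base covers the whole footprint; the four walls stand on the base, with the y-facing walls full-width and the x-facing walls fitting between their inner faces.

Four stools sit around the table at the −y, +y, −x, +x sides. The open box is on top of the table.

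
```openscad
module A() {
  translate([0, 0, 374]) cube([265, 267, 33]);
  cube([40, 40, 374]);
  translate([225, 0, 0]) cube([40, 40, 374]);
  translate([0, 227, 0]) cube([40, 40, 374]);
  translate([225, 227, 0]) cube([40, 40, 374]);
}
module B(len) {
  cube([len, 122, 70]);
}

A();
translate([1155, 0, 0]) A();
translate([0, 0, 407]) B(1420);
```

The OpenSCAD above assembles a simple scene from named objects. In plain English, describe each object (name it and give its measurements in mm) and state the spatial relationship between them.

A is a four-legged stool. The seat is a 265×267×33 mm slab whose top surface is at z = 407 mm; four square legs, each 40×40 mm in cross-section, run from the floor (z = 0) to the underside of the seat, each flush with a corner of the seat.

B is a rectangular beam 1420 mm long (x), 122 mm deep (y), 70 mm thick (z).

The beam spans the tops of two stools placed 890 mm apart, resting at z = 407 mm.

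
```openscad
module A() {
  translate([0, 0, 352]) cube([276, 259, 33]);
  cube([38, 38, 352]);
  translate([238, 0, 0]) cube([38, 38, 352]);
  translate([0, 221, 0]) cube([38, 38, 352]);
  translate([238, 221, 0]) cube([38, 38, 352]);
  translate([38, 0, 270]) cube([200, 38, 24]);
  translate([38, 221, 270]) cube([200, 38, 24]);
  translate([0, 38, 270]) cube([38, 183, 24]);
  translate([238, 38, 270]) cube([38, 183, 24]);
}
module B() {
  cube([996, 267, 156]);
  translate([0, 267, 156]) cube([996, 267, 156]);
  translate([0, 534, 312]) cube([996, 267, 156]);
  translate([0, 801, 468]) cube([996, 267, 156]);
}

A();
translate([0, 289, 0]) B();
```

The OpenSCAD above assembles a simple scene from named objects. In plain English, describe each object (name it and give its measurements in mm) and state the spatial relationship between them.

A is a simple wooden stool: a rectangular seat 276 mm (x) by 259 mm (y), 33 mm thick, top face at z = 385 mm, on four square legs, each 38×38 mm in cross-section. The legs rest on z = 0, each flush with a corner of the seat. Four stretchers, 38 mm wide and 24 mm tall, connect adjacent legs with their undersides at z = 270 mm, each running between the inner faces of the legs it joins and aligned with the legs' outer faces on the other axis.

B is a run of 4 identical solid stair steps. Each tread is 996×267 mm and each step block is 156 mm high. Step 1 rests on the floor; step k is offset from step 1 by (k−1)×267 mm in y and (k−1)×156 mm in z.

The staircase is on the floor beside the stool on its +y side.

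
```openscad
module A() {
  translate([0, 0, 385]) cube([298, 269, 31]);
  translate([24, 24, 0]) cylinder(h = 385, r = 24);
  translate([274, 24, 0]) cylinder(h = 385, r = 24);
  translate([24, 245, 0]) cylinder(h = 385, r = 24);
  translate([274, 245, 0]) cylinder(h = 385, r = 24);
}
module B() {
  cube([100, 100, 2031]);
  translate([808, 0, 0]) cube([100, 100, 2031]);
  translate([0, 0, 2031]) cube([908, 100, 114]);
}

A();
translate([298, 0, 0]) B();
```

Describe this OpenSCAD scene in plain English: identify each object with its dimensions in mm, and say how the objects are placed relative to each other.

A is a four-legged stool. The seat is a 298×269×31 mm slab whose top surface is at z = 416 mm; four round legs, each 48 mm in diameter, run from the floor (z = 0) to the underside of the seat, each leg's axis is inset half a diameter from the nearest pair of seat edges (so the leg's bounding box is flush with the corner).

B is a door frame. The clear opening is 708 mm wide and 2031 mm high. Two 100 mm wide jambs, 100 mm deep, stand either side of the opening from the floor to the top of the opening. A 114 mm thick head sits across the top of both jambs, spanning the full outside width of the frame.

The door frame is against the stool's +x side, with their −y faces flush.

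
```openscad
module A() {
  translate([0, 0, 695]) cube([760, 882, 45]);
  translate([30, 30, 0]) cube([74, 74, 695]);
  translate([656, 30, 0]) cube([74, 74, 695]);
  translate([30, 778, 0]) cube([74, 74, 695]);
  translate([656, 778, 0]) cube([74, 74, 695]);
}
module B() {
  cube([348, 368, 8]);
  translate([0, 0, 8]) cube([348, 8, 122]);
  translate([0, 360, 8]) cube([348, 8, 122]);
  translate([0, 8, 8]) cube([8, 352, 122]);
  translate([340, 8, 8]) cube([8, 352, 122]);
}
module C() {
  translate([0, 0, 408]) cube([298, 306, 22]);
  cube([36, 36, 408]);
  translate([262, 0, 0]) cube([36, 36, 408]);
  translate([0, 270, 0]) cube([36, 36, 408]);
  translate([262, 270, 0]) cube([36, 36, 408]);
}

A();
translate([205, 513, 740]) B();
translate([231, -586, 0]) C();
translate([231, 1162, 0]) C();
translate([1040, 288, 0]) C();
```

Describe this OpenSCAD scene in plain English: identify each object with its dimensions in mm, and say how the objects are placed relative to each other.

A is a table: top 760 mm (x) × 882 mm (y), 45 mm thick, upper face at z = 740 mm, on four 74×74 mm square legs, each inset 30 mm from the nearest pair of top edges, running from z = 0 to the bottom of the top.

B is an open-topped rectangular box: outside dimensions 348×368×130 mm, with a uniform wall and base thickness of 8 mm. The base is a full 348×368 slab on the floor; four walls sit on top of the base. The front and back walls (the −y and +y sides) span the full width; the two side walls fit between them.

C is a four-legged stool. The seat is a 298×306×22 mm slab whose top surface is at z = 430 mm; four square legs, each 36×36 mm in cross-section, run from the floor (z = 0) to the underside of the seat, each flush with a corner of the seat.

The open box is on top of the table. Three stools sit around the table at the −y, +y, +x sides.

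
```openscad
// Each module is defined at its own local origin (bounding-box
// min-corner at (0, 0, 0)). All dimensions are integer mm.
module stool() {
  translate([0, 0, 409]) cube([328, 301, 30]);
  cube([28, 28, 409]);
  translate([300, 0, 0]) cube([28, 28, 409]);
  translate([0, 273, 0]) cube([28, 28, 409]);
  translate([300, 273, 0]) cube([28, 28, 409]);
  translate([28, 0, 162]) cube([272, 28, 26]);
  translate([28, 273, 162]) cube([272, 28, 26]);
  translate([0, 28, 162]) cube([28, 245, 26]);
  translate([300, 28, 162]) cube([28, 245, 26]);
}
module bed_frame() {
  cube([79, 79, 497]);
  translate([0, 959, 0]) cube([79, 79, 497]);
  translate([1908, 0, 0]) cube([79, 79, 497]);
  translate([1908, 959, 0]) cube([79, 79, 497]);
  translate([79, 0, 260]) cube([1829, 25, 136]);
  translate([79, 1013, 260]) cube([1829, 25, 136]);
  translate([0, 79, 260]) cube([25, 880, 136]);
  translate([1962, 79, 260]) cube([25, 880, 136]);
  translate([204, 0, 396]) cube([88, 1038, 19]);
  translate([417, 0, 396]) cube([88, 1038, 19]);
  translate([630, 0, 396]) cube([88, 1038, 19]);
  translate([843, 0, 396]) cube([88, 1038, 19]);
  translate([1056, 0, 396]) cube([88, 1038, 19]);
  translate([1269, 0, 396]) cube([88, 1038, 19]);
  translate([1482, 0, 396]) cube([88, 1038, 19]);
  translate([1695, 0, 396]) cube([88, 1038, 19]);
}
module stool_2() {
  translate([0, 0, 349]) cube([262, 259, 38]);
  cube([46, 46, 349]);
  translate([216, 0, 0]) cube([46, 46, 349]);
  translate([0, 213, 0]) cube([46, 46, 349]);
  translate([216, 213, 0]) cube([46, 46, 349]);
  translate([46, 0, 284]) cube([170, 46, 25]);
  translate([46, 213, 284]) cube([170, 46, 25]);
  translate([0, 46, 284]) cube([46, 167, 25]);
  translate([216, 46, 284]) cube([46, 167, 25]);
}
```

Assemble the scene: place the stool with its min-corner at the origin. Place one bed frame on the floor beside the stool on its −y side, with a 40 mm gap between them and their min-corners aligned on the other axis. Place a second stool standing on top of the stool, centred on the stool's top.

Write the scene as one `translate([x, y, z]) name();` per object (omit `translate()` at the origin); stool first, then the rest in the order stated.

stool();
translate([0, -1078, 0]) bed_frame();
translate([33, 21, 439]) stool_2();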